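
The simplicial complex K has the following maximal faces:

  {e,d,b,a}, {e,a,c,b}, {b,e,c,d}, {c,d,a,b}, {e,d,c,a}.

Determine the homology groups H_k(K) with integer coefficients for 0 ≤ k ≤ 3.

Order the vertices as a < b < c < d < e. Listing each simplex with vertices in this order, K has dimension 3 with simplices:

  0-simplices (5): a, b, c, d, e
  1-simplices (10): ab, ac, ad, ae, bc, bd, be, cd, ce, de
  2-simplices (10): abc, abd, abe, acd, ace, ade, bcd, bce, bde, cde
  3-simplices (5): abcd, abce, abde, acde, bcde

giving chain groups C_0 ≅ Z^5, C_1 ≅ Z^10, C_2 ≅ Z^10, C_3 ≅ Z^5.

The boundary map ∂_1: C_1 → C_0 sends each edge [p,q] (with p < q) to q − p.
The resulting 5×10 matrix has rank 4, and its Smith normal form has invariant factors (1,1,1,1).

Boundary ∂_2: C_2 → C_1 maps a triangle to the signed sum of its edges. For instance
  ∂abe = be − ae + ab,
  ∂acd = cd − ad + ac.
As a 10×10 matrix over Z this has rank 6, with invariant factors (1,1,1,1,1,1).

Boundary ∂_3: C_3 → C_2 sends each 3-simplex σ to the alternating sum Σ_i (−1)^i (σ with its i-th vertex removed). For instance
  ∂abde = bde − ade + abe − abd,
  ∂bcde = cde − bde + bce − bcd.
This gives a 10×5 integer matrix of rank 4; reducing to Smith normal form yields diagonal entries (1,1,1,1).

Now H_k = ker ∂_k / im ∂_{k+1}, so:

  H_0: rank C_0 − rank ∂_1 = 5 − 4 = 1, and the invariant factors of ∂_1 are all 1, so H_0 = Z.
  H_1: rank ker ∂_1 − rank ∂_2 = (10 − 4) − 6 = 0, and the invariant factors of ∂_2 are all 1, so H_1 = 0.
  H_2: rank ker ∂_2 − rank ∂_3 = (10 − 6) − 4 = 0, and the invariant factors of ∂_3 are all 1, so H_2 = 0.
  H_3: rank ker ∂_3 − rank ∂_4 = (5 − 4) − 0 = 1, and there is no ∂_4, so H_3 = Z.

H_0 ≅ Z,  H_1 = 0,  H_2 = 0,  H_3 ≅ Z.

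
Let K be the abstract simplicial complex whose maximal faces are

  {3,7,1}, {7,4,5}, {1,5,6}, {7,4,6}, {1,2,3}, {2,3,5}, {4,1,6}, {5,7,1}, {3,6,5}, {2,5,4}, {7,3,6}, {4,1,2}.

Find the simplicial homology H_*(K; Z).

H_0 ≅ Z,  H_1 ≅ Z_2,  H_2 = 0.

Take the total order 1 < 2 < 3 < 4 < 5 < 6 < 7 on the vertex set. Then K (dimension 2) consists of the simplices:

  0-simplices (7): [1], [2], [3], [4], [5], [6], [7]
  1-simplices (18): [1,2], [1,3], [1,4], [1,5], [1,6], [1,7], [2,3], [2,4], [2,5], [3,5], [3,6], [3,7], [4,5], [4,6], [4,7], [5,6], [5,7], [6,7]
  2-simplices (12): [1,2,3], [1,2,4], [1,3,7], [1,4,6], [1,5,6], [1,5,7], [2,3,5], [2,4,5], [3,5,6], [3,6,7], [4,5,7], [4,6,7]

Hence C_0 ≅ Z^7, C_1 ≅ Z^18, C_2 ≅ Z^12.

∂_1: C_1 → C_0 maps an edge to its endpoints' difference, ∂[p,q] = q − p. For instance
  ∂[1,6] = [6] − [1].
The 7×18 boundary matrix has rank 6 and Smith normal form diag(1,1,1,1,1,1).

∂_2: C_2 → C_1 acts by ∂[p,q,r] = [q,r] − [p,r] + [p,q]. For instance
  ∂[3,5,6] = [5,6] − [3,6] + [3,5],
  ∂[1,5,6] = [5,6] − [1,6] + [1,5].
The 18×12 boundary matrix has rank 12 and Smith normal form diag(1,1,1,1,1,1,1,1,1,1,1,2).

From H_k ≅ ker(∂_k) / im(∂_{k+1}) we obtain:

  H_0: rank C_0 − rank ∂_1 = 7 − 6 = 1, and the invariant factors of ∂_1 are all 1, so H_0 ≅ Z.
  H_1: rank ker ∂_1 − rank ∂_2 = (18 − 6) − 12 = 0, and ∂_2 has invariant factor 2 > 1, so H_1 ≅ Z_2.
  H_2: rank ker ∂_2 − rank ∂_3 = (12 − 12) − 0 = 0, and there is no ∂_3, so H_2 ≅ 0.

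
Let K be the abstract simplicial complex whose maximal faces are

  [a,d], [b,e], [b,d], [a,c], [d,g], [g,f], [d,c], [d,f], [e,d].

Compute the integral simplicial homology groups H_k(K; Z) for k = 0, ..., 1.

Fix the vertex order a < b < c < d < e < f < g and write every simplex with vertices in increasing order. Then dim K = 1 and the simplices of K are:

  0-simplices (7): a, b, c, d, e, f, g
  1-simplices (9): ac, ad, bd, be, cd, de, df, dg, fg

giving chain groups C_0 ≅ Z^7, C_1 ≅ Z^9.

∂_1: C_1 → C_0 maps an edge to its endpoints' difference, ∂[p,q] = q − p. For instance
  ∂bd = d − b.
This gives a 7×9 integer matrix of rank 6; reducing to Smith normal form yields diagonal entries (1,1,1,1,1,1).

Computing H_k = (kernel of ∂_k) / (image of ∂_{k+1}):

  H_0: rank C_0 − rank ∂_1 = 7 − 6 = 1, and the invariant factors of ∂_1 are all 1, so H_0 = Z.
  H_1: rank ker ∂_1 − rank ∂_2 = (9 − 6) − 0 = 3, and there is no ∂_2, so H_1 = Z^3.

H_0 = Z,  H_1 = Z^3.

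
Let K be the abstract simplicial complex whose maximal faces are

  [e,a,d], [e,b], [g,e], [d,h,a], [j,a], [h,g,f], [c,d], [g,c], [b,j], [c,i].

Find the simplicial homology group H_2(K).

Order the vertices as a < b < c < d < e < f < g < h < i < j. Listing each simplex with vertices in this order, K has dimension 2 with simplices:

  0-simplices (10): a, b, c, d, e, f, g, h, i, j
  1-simplices (15): ad, ae, ah, aj, be, bj, cd, cg, ci, de, dh, eg, fg, fh, gh
  2-simplices (3): ade, adh, fgh

giving chain groups C_0 ≅ Z^10, C_1 ≅ Z^15, C_2 ≅ Z^3.

Boundary ∂_1: C_1 → C_0 maps an edge to its endpoints' difference, ∂[p,q] = q − p. For instance
  ∂de = e − d.
This gives a 10×15 integer matrix of rank 9; reducing to Smith normal form yields diagonal entries (1,1,1,1,1,1,1,1,1).

Boundary ∂_2: C_2 → C_1 sends each 2-simplex [p,q,r] to [q,r] − [p,r] + [p,q]. For instance
  ∂adh = dh − ah + ad,
  ∂fgh = gh − fh + fg.
The 15×3 boundary matrix has rank 3 and Smith normal form diag(1,1,1).

Reading off H_k = ker ∂_k / im ∂_{k+1}:

  H_2: rank ker ∂_2 − rank ∂_3 = (3 − 3) − 0 = 0, and there is no ∂_3, so H_2 = 0.

H_2 ≅ 0.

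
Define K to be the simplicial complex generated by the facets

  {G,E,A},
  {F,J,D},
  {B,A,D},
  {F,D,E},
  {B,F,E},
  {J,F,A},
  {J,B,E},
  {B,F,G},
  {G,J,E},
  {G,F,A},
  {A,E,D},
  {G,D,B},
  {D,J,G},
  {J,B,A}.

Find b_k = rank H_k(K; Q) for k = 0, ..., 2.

b_0 = 1, b_1 = 2, b_2 = 1.

We work with the vertex ordering A < B < D < E < F < G < J. The simplices of K, each written with vertices in increasing order, are:

  0-simplices (7): A, B, D, E, F, G, J
  1-simplices (21): AB, AD, AE, AF, AG, AJ, BD, BE, BF, BG, BJ, DE, DF, DG, DJ, EF, EG, EJ, FG, FJ, GJ
  2-simplices (14): ABD, ABJ, ADE, AEG, AFG, AFJ, BDG, BEF, BEJ, BFG, DEF, DFJ, DGJ, EGJ

giving chain groups C_0 ≅ Z^7, C_1 ≅ Z^21, C_2 ≅ Z^14.

The boundary map ∂_1: C_1 → C_0 is given by ∂[p,q] = [q] − [p]. For instance
  ∂AF = F − A.
This gives a 7×21 integer matrix of rank 6; reducing to Smith normal form yields diagonal entries (1,1,1,1,1,1).

The boundary map ∂_2: C_2 → C_1 sends each 2-simplex [p,q,r] to [q,r] − [p,r] + [p,q]. For instance
  ∂AEG = EG − AG + AE,
  ∂EGJ = GJ − EJ + EG.
The resulting 21×14 matrix has rank 13, and its Smith normal form has invariant factors (1,1,1,1,1,1,1,1,1,1,1,1,1).

From H_k ≅ ker(∂_k) / im(∂_{k+1}) we obtain:

  H_0: rank C_0 − rank ∂_1 = 7 − 6 = 1, and the invariant factors of ∂_1 are all 1, so H_0 ≅ Z.
  H_1: rank ker ∂_1 − rank ∂_2 = (21 − 6) − 13 = 2, and the invariant factors of ∂_2 are all 1, so H_1 ≅ Z^2.
  H_2: rank ker ∂_2 − rank ∂_3 = (14 − 13) − 0 = 1, and there is no ∂_3, so H_2 ≅ Z.

As a check, the Euler characteristic is 7 − 21 + 14 = 0, which agrees with 1 − 2 + 1 = 0.

Hence the Betti numbers are b_0 = 1, b_1 = 2, b_2 = 1.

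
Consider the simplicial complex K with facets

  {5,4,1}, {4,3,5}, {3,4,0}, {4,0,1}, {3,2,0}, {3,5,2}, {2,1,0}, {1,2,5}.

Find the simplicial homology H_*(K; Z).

Order the vertices as 0 < 1 < 2 < 3 < 4 < 5. Listing each simplex with vertices in this order, K has dimension 2 with simplices:

  0-simplices (6): [0], [1], [2], [3], [4], [5]
  1-simplices (12): [0,1], [0,2], [0,3], [0,4], [1,2], [1,4], [1,5], [2,3], [2,5], [3,4], [3,5], [4,5]
  2-simplices (8): [0,1,2], [0,1,4], [0,2,3], [0,3,4], [1,2,5], [1,4,5], [2,3,5], [3,4,5]

so the chain groups are C_0 ≅ Z^6, C_1 ≅ Z^12, C_2 ≅ Z^8.

∂_1: C_1 → C_0 maps an edge to its endpoints' difference, ∂[p,q] = q − p. For instance
  ∂[1,5] = [5] − [1].
The 6×12 boundary matrix has rank 5 and Smith normal form diag(1,1,1,1,1).

The boundary map ∂_2: C_2 → C_1 acts by ∂[p,q,r] = [q,r] − [p,r] + [p,q]. For instance
  ∂[3,4,5] = [4,5] − [3,5] + [3,4],
  ∂[1,4,5] = [4,5] − [1,5] + [1,4].
As a 12×8 matrix over Z this has rank 7, with invariant factors (1,1,1,1,1,1,1).

Reading off H_k = ker ∂_k / im ∂_{k+1}:

  H_0: rank C_0 − rank ∂_1 = 6 − 5 = 1, and the invariant factors of ∂_1 are all 1, so H_0 = Z.
  H_1: rank ker ∂_1 − rank ∂_2 = (12 − 5) − 7 = 0, and the invariant factors of ∂_2 are all 1, so H_1 = 0.
  H_2: rank ker ∂_2 − rank ∂_3 = (8 − 7) − 0 = 1, and there is no ∂_3, so H_2 = Z.

(K is a triangulation of the 2-sphere S^2.)

H_0 ≅ Z,  H_1 = 0,  H_2 ≅ Z.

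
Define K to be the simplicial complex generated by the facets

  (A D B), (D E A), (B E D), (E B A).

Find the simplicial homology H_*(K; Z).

H_0 ≅ Z,  H_1 = 0,  H_2 ≅ Z.

Order the vertices as A < B < D < E. Listing each simplex with vertices in this order, K has dimension 2 with simplices:

  0-simplices (4): A, B, D, E
  1-simplices (6): AB, AD, AE, BD, BE, DE
  2-simplices (4): ABD, ABE, ADE, BDE

Hence C_0 ≅ Z^4, C_1 ≅ Z^6, C_2 ≅ Z^4.

Boundary ∂_1: C_1 → C_0 is given by ∂[p,q] = [q] − [p].
The 4×6 boundary matrix has rank 3 and Smith normal form diag(1,1,1).

∂_2: C_2 → C_1 maps a triangle to the signed sum of its edges. For instance
  ∂ADE = DE − AE + AD,
  ∂ABD = BD − AD + AB.
As a 6×4 matrix over Z this has rank 3, with invariant factors (1,1,1).

Now H_k = ker ∂_k / im ∂_{k+1}, so:

  H_0: rank C_0 − rank ∂_1 = 4 − 3 = 1, and the invariant factors of ∂_1 are all 1, so H_0 = Z.
  H_1: rank ker ∂_1 − rank ∂_2 = (6 − 3) − 3 = 0, and the invariant factors of ∂_2 are all 1, so H_1 = 0.
  H_2: rank ker ∂_2 − rank ∂_3 = (4 − 3) − 0 = 1, and there is no ∂_3, so H_2 = Z.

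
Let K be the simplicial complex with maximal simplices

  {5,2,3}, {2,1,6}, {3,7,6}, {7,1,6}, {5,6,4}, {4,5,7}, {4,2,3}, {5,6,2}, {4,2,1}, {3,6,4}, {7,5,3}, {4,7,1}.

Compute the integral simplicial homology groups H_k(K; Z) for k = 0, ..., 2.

Fix the vertex order 1 < 2 < 3 < 4 < 5 < 6 < 7 and write every simplex with vertices in increasing order. Then dim K = 2 and the simplices of K are:

  0-simplices (7): [1], [2], [3], [4], [5], [6], [7]
  1-simplices (18): [1,2], [1,4], [1,6], [1,7], [2,3], [2,4], [2,5], [2,6], [3,4], [3,5], [3,6], [3,7], [4,5], [4,6], [4,7], [5,6], [5,7], [6,7]
  2-simplices (12): [1,2,4], [1,2,6], [1,4,7], [1,6,7], [2,3,4], [2,3,5], [2,5,6], [3,4,6], [3,5,7], [3,6,7], [4,5,6], [4,5,7]

Hence C_0 ≅ Z^7, C_1 ≅ Z^18, C_2 ≅ Z^12.

Boundary ∂_1: C_1 → C_0 sends each edge [p,q] (with p < q) to q − p.
The resulting 7×18 matrix has rank 6, and its Smith normal form has invariant factors (1,1,1,1,1,1).

Boundary ∂_2: C_2 → C_1 sends each 2-simplex [p,q,r] to [q,r] − [p,r] + [p,q]. For instance
  ∂[2,5,6] = [5,6] − [2,6] + [2,5],
  ∂[4,5,7] = [5,7] − [4,7] + [4,5].
This gives a 18×12 integer matrix of rank 12; reducing to Smith normal form yields diagonal entries (1,1,1,1,1,1,1,1,1,1,1,2).

From H_k ≅ ker(∂_k) / im(∂_{k+1}) we obtain:

  H_0: rank C_0 − rank ∂_1 = 7 − 6 = 1, and the invariant factors of ∂_1 are all 1, so H_0 = Z.
  H_1: rank ker ∂_1 − rank ∂_2 = (18 − 6) − 12 = 0, and ∂_2 has invariant factor 2 > 1, so H_1 = Z_2.
  H_2: rank ker ∂_2 − rank ∂_3 = (12 − 12) − 0 = 0, and there is no ∂_3, so H_2 = 0.

H_0 ≅ Z,  H_1 ≅ Z_2,  H_2 = 0.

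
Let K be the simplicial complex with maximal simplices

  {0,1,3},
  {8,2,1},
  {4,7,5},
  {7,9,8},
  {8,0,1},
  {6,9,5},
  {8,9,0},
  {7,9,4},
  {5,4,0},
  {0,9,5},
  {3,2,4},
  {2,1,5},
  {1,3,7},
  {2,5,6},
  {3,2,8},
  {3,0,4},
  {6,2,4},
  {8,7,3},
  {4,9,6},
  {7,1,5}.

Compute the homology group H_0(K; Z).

Order the vertices as 0 < 1 < 2 < 3 < 4 < 5 < 6 < 7 < 8 < 9. Listing each simplex with vertices in this order, K has dimension 2 with simplices:

  0-simplices (10): [0], [1], [2], [3], [4], [5], [6], [7], [8], [9]
  1-simplices (30): (30 of them)
  2-simplices (20): (20 of them)

Hence C_0 ≅ Z^10, C_1 ≅ Z^30, C_2 ≅ Z^20.

∂_1: C_1 → C_0 sends each edge [p,q] (with p < q) to q − p. For instance
  ∂[3,8] = [8] − [3].
This gives a 10×30 integer matrix of rank 9; reducing to Smith normal form yields diagonal entries (1,1,1,1,1,1,1,1,1).

Boundary ∂_2: C_2 → C_1 sends each 2-simplex [p,q,r] to [q,r] − [p,r] + [p,q]. For instance
  ∂[0,3,4] = [3,4] − [0,4] + [0,3],
  ∂[0,1,8] = [1,8] − [0,8] + [0,1].
This gives a 30×20 integer matrix of rank 20; reducing to Smith normal form yields diagonal entries (1,1,1,1,1,1,1,1,1,1,1,1,1,1,1,1,1,1,1,2).

Reading off H_k = ker ∂_k / im ∂_{k+1}:

  H_0: rank C_0 − rank ∂_1 = 10 − 9 = 1, and the invariant factors of ∂_1 are all 1, so H_0 = Z.

(K is a triangulation of the Klein bottle.)

H_0 ≅ Z.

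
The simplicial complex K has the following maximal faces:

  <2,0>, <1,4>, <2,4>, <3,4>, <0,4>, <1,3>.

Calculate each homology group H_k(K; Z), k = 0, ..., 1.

H_0 ≅ Z,  H_1 ≅ Z^2.

Fix the vertex order 0 < 1 < 2 < 3 < 4 and write every simplex with vertices in increasing order. Then dim K = 1 and the simplices of K are:

  0-simplices (5): [0], [1], [2], [3], [4]
  1-simplices (6): [0,2], [0,4], [1,3], [1,4], [2,4], [3,4]

giving chain groups C_0 ≅ Z^5, C_1 ≅ Z^6.

∂_1: C_1 → C_0 sends each edge [p,q] (with p < q) to q − p. For instance
  ∂[1,3] = [3] − [1].
The 5×6 boundary matrix has rank 4 and Smith normal form diag(1,1,1,1).

From H_k ≅ ker(∂_k) / im(∂_{k+1}) we obtain:

  H_0: rank C_0 − rank ∂_1 = 5 − 4 = 1, and the invariant factors of ∂_1 are all 1, so H_0 ≅ Z.
  H_1: rank ker ∂_1 − rank ∂_2 = (6 − 4) − 0 = 2, and there is no ∂_2, so H_1 ≅ Z^2.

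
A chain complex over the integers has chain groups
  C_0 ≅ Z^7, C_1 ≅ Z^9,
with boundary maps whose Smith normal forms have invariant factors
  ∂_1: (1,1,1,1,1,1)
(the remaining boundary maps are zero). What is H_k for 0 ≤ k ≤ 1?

H_0: b_0 = 7 − 0 − 6 = 1; torsion from ∂_1 factors > 1: none. So H_0 ≅ Z.
H_1: b_1 = 9 − 6 − 0 = 3; torsion from ∂_2 factors > 1: none. So H_1 ≅ Z^3.

H_0 ≅ Z,  H_1 ≅ Z^3.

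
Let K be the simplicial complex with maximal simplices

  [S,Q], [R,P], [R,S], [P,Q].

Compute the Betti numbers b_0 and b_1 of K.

b_0 = 1, b_1 = 1.

We work with the vertex ordering P < Q < R < S. The simplices of K, each written with vertices in increasing order, are:

  0-simplices (4): P, Q, R, S
  1-simplices (4): PQ, PR, QS, RS

so the chain groups are C_0 ≅ Z^4, C_1 ≅ Z^4.

The boundary map ∂_1: C_1 → C_0 is given by ∂[p,q] = [q] − [p].
The 4×4 boundary matrix has rank 3 and Smith normal form diag(1,1,1).

From H_k ≅ ker(∂_k) / im(∂_{k+1}) we obtain:

  H_0: rank C_0 − rank ∂_1 = 4 − 3 = 1, and the invariant factors of ∂_1 are all 1, so H_0 = Z.
  H_1: rank ker ∂_1 − rank ∂_2 = (4 − 3) − 0 = 1, and there is no ∂_2, so H_1 = Z.

(K is a triangulation of the circle S^1.)

Hence the Betti numbers are b_0 = 1, b_1 = 1.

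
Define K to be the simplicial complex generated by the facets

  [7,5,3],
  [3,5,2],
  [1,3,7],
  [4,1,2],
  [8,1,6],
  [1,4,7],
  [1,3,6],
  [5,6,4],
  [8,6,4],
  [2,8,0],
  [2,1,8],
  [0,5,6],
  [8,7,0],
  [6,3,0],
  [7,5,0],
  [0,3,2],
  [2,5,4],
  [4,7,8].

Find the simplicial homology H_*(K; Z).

H_0 = Z,  H_1 = Z ⊕ Z/2,  H_2 = 0.

Order the vertices as 0 < 1 < 2 < 3 < 4 < 5 < 6 < 7 < 8. Listing each simplex with vertices in this order, K has dimension 2 with simplices:

  0-simplices (9): [0], [1], [2], [3], [4], [5], [6], [7], [8]
  1-simplices (27): (27 of them)
  2-simplices (18): [0,2,3], [0,2,8], [0,3,6], [0,5,6], [0,5,7], [0,7,8], [1,2,4], [1,2,8], [1,3,6], [1,3,7], [1,4,7], [1,6,8], [2,3,5], [2,4,5], [3,5,7], [4,5,6], [4,6,8], [4,7,8]

so the chain groups are C_0 ≅ Z^9, C_1 ≅ Z^27, C_2 ≅ Z^18.

∂_1: C_1 → C_0 is given by ∂[p,q] = [q] − [p].
The resulting 9×27 matrix has rank 8, and its Smith normal form has invariant factors (1,1,1,1,1,1,1,1).

The boundary map ∂_2: C_2 → C_1 acts by ∂[p,q,r] = [q,r] − [p,r] + [p,q]. For instance
  ∂[4,5,6] = [5,6] − [4,6] + [4,5],
  ∂[2,4,5] = [4,5] − [2,5] + [2,4].
The resulting 27×18 matrix has rank 18, and its Smith normal form has invariant factors (1,1,1,1,1,1,1,1,1,1,1,1,1,1,1,1,1,2).

Computing H_k = (kernel of ∂_k) / (image of ∂_{k+1}):

  H_0: rank C_0 − rank ∂_1 = 9 − 8 = 1, and the invariant factors of ∂_1 are all 1, so H_0 ≅ Z.
  H_1: rank ker ∂_1 − rank ∂_2 = (27 − 8) − 18 = 1, and ∂_2 has invariant factor 2 > 1, so H_1 ≅ Z ⊕ Z/2.
  H_2: rank ker ∂_2 − rank ∂_3 = (18 − 18) − 0 = 0, and there is no ∂_3, so H_2 ≅ 0.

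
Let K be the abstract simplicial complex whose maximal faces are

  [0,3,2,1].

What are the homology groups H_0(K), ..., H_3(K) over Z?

Take the total order 0 < 1 < 2 < 3 on the vertex set. Then K (dimension 3) consists of the simplices:

  0-simplices (4): [0], [1], [2], [3]
  1-simplices (6): [0,1], [0,2], [0,3], [1,2], [1,3], [2,3]
  2-simplices (4): [0,1,2], [0,1,3], [0,2,3], [1,2,3]
  3-simplices (1): [0,1,2,3]

giving chain groups C_0 ≅ Z^4, C_1 ≅ Z^6, C_2 ≅ Z^4, C_3 ≅ Z^1.

∂_1: C_1 → C_0 is given by ∂[p,q] = [q] − [p]. For instance
  ∂[1,3] = [3] − [1].
This gives a 4×6 integer matrix of rank 3; reducing to Smith normal form yields diagonal entries (1,1,1).

Boundary ∂_2: C_2 → C_1 acts by ∂[p,q,r] = [q,r] − [p,r] + [p,q]. For instance
  ∂[0,2,3] = [2,3] − [0,3] + [0,2],
  ∂[1,2,3] = [2,3] − [1,3] + [1,2].
The 6×4 boundary matrix has rank 3 and Smith normal form diag(1,1,1).

∂_3: C_3 → C_2 sends each 3-simplex σ to the alternating sum Σ_i (−1)^i (σ with its i-th vertex removed). For instance
  ∂[0,1,2,3] = [1,2,3] − [0,2,3] + [0,1,3] − [0,1,2].
The resulting 4×1 matrix has rank 1, and its Smith normal form has invariant factors (1).

From H_k ≅ ker(∂_k) / im(∂_{k+1}) we obtain:

  H_0: rank C_0 − rank ∂_1 = 4 − 3 = 1, and the invariant factors of ∂_1 are all 1, so H_0 = Z.
  H_1: rank ker ∂_1 − rank ∂_2 = (6 − 3) − 3 = 0, and the invariant factors of ∂_2 are all 1, so H_1 = 0.
  H_2: rank ker ∂_2 − rank ∂_3 = (4 − 3) − 1 = 0, and the invariant factors of ∂_3 are all 1, so H_2 = 0.
  H_3: rank ker ∂_3 − rank ∂_4 = (1 − 1) − 0 = 0, and there is no ∂_4, so H_3 = 0.

As a check, the Euler characteristic is 4 − 6 + 4 − 1 = 1, which agrees with 1 − 0 + 0 − 0 = 1.
(K is a triangulation of the 3-simplex.)

H_0 = Z,  H_1 = 0,  H_2 = 0,  H_3 = 0.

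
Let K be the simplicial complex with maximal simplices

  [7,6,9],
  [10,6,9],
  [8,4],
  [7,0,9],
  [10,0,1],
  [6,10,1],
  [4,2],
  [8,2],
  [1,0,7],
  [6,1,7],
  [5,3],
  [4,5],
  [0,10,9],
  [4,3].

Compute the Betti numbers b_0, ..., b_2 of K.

b_0 = 2, b_1 = 2, b_2 = 1.

Take the total order 0 < 1 < 2 < 3 < 4 < 5 < 6 < 7 < 8 < 9 < 10 on the vertex set. Then K (dimension 2) consists of the simplices:

  0-simplices (11): [0], [1], [2], [3], [4], [5], [6], [7], [8], [9], [10]
  1-simplices (18): [0,1], [0,7], [0,9], [0,10], [1,6], [1,7], [1,10], [2,4], [2,8], [3,4], [3,5], [4,5], [4,8], [6,7], [6,9], [6,10], [7,9], [9,10]
  2-simplices (8): [0,1,7], [0,1,10], [0,7,9], [0,9,10], [1,6,7], [1,6,10], [6,7,9], [6,9,10]

so the chain groups are C_0 ≅ Z^11, C_1 ≅ Z^18, C_2 ≅ Z^8.

Boundary ∂_1: C_1 → C_0 is given by ∂[p,q] = [q] − [p]. For instance
  ∂[4,5] = [5] − [4].
The 11×18 boundary matrix has rank 9 and Smith normal form diag(1,1,1,1,1,1,1,1,1).

The boundary map ∂_2: C_2 → C_1 sends each 2-simplex [p,q,r] to [q,r] − [p,r] + [p,q]. For instance
  ∂[0,1,7] = [1,7] − [0,7] + [0,1],
  ∂[1,6,7] = [6,7] − [1,7] + [1,6].
As a 18×8 matrix over Z this has rank 7, with invariant factors (1,1,1,1,1,1,1).

Reading off H_k = ker ∂_k / im ∂_{k+1}:

  H_0: rank C_0 − rank ∂_1 = 11 − 9 = 2, and the invariant factors of ∂_1 are all 1, so H_0 = Z^2.
  H_1: rank ker ∂_1 − rank ∂_2 = (18 − 9) − 7 = 2, and the invariant factors of ∂_2 are all 1, so H_1 = Z^2.
  H_2: rank ker ∂_2 − rank ∂_3 = (8 − 7) − 0 = 1, and there is no ∂_3, so H_2 = Z.

As a check, the Euler characteristic is 11 − 18 + 8 = 1, which agrees with 2 − 2 + 1 = 1.

Hence the Betti numbers are b_0 = 2, b_1 = 2, b_2 = 1.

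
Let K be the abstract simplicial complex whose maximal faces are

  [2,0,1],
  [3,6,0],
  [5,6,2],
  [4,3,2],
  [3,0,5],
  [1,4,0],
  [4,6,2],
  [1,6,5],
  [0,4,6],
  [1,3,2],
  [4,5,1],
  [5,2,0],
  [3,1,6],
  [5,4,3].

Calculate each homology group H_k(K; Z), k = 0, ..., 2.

Take the total order 0 < 1 < 2 < 3 < 4 < 5 < 6 on the vertex set. Then K (dimension 2) consists of the simplices:

  0-simplices (7): [0], [1], [2], [3], [4], [5], [6]
  1-simplices (21): [0,1], [0,2], [0,3], [0,4], [0,5], [0,6], [1,2], [1,3], [1,4], [1,5], [1,6], [2,3], [2,4], [2,5], [2,6], [3,4], [3,5], [3,6], [4,5], [4,6], [5,6]
  2-simplices (14): [0,1,2], [0,1,4], [0,2,5], [0,3,5], [0,3,6], [0,4,6], [1,2,3], [1,3,6], [1,4,5], [1,5,6], [2,3,4], [2,4,6], [2,5,6], [3,4,5]

Hence C_0 ≅ Z^7, C_1 ≅ Z^21, C_2 ≅ Z^14.

∂_1: C_1 → C_0 is given by ∂[p,q] = [q] − [p].
The 7×21 boundary matrix has rank 6 and Smith normal form diag(1,1,1,1,1,1).

Boundary ∂_2: C_2 → C_1 acts by ∂[p,q,r] = [q,r] − [p,r] + [p,q]. For instance
  ∂[1,3,6] = [3,6] − [1,6] + [1,3],
  ∂[1,2,3] = [2,3] − [1,3] + [1,2].
As a 21×14 matrix over Z this has rank 13, with invariant factors (1,1,1,1,1,1,1,1,1,1,1,1,1).

Reading off H_k = ker ∂_k / im ∂_{k+1}:

  H_0: rank C_0 − rank ∂_1 = 7 − 6 = 1, and the invariant factors of ∂_1 are all 1, so H_0 = Z.
  H_1: rank ker ∂_1 − rank ∂_2 = (21 − 6) − 13 = 2, and the invariant factors of ∂_2 are all 1, so H_1 = Z^2.
  H_2: rank ker ∂_2 − rank ∂_3 = (14 − 13) − 0 = 1, and there is no ∂_3, so H_2 = Z.

H_0 ≅ Z,  H_1 ≅ Z^2,  H_2 ≅ Z.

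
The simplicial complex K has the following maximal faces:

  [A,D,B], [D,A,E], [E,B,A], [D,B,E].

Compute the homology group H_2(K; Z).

Order the vertices as A < B < D < E. Listing each simplex with vertices in this order, K has dimension 2 with simplices:

  0-simplices (4): A, B, D, E
  1-simplices (6): AB, AD, AE, BD, BE, DE
  2-simplices (4): ABD, ABE, ADE, BDE

Hence C_0 ≅ Z^4, C_1 ≅ Z^6, C_2 ≅ Z^4.

The boundary map ∂_1: C_1 → C_0 sends each edge [p,q] (with p < q) to q − p. For instance
  ∂AE = E − A.
The 4×6 boundary matrix has rank 3 and Smith normal form diag(1,1,1).

Boundary ∂_2: C_2 → C_1 acts by ∂[p,q,r] = [q,r] − [p,r] + [p,q]. For instance
  ∂BDE = DE − BE + BD,
  ∂ABE = BE − AE + AB.
As a 6×4 matrix over Z this has rank 3, with invariant factors (1,1,1).

From H_k ≅ ker(∂_k) / im(∂_{k+1}) we obtain:

  H_2: rank ker ∂_2 − rank ∂_3 = (4 − 3) − 0 = 1, and there is no ∂_3, so H_2 = Z.

H_2 = Z.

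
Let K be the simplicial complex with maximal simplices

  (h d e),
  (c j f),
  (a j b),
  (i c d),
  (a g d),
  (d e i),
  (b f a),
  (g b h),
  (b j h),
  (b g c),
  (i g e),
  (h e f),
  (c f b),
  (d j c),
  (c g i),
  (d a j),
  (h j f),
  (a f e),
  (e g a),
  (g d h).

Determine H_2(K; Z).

H_2 ≅ 0.

Fix the vertex order a < b < c < d < e < f < g < h < i < j and write every simplex with vertices in increasing order. Then dim K = 2 and the simplices of K are:

  0-simplices (10): a, b, c, d, e, f, g, h, i, j
  1-simplices (30): ab, ad, ae, af, ag, aj, bc, bf, bg, bh, bj, cd, cf, cg, ci, cj, de, dg, dh, di, dj, ef, eg, eh, ei, fh, fj, gh, gi, hj
  2-simplices (20): abf, abj, adg, adj, aef, aeg, bcf, bcg, bgh, bhj, cdi, cdj, cfj, cgi, deh, dei, dgh, efh, egi, fhj

so the chain groups are C_0 ≅ Z^10, C_1 ≅ Z^30, C_2 ≅ Z^20.

The boundary map ∂_1: C_1 → C_0 is given by ∂[p,q] = [q] − [p]. For instance
  ∂bj = j − b.
This gives a 10×30 integer matrix of rank 9; reducing to Smith normal form yields diagonal entries (1,1,1,1,1,1,1,1,1).

∂_2: C_2 → C_1 sends each 2-simplex [p,q,r] to [q,r] − [p,r] + [p,q]. For instance
  ∂cgi = gi − ci + cg,
  ∂dgh = gh − dh + dg.
The resulting 30×20 matrix has rank 20, and its Smith normal form has invariant factors (1,1,1,1,1,1,1,1,1,1,1,1,1,1,1,1,1,1,1,2).

Now H_k = ker ∂_k / im ∂_{k+1}, so:

  H_2: rank ker ∂_2 − rank ∂_3 = (20 − 20) − 0 = 0, and there is no ∂_3, so H_2 ≅ 0.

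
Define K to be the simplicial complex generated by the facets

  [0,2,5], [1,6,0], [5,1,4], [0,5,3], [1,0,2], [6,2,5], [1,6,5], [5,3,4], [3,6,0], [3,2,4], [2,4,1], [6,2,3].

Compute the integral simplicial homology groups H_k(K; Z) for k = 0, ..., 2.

K has 7 vertices, 18 edges, 12 triangles.
rank ∂_0 = 0, rank ∂_1 = 6 ⇒ b_0 = 7 − 0 − 6 = 1; all invariant factors of ∂_1 are 1 so no torsion. So H_0 = Z.
rank ∂_1 = 6, rank ∂_2 = 12 ⇒ b_1 = 18 − 6 − 12 = 0; ∂_2 has invariant factor(s) [2] giving torsion. So H_1 = Z_2.
rank ∂_2 = 12, rank ∂_3 = 0 ⇒ b_2 = 12 − 12 − 0 = 0. So H_2 = 0.

H_0 = Z,  H_1 = Z_2,  H_2 = 0.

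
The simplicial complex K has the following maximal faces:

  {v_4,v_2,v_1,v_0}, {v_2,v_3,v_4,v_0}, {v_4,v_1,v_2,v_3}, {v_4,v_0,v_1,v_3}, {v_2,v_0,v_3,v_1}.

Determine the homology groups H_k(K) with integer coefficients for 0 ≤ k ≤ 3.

Order the vertices as v_0 < v_1 < v_2 < v_3 < v_4. Listing each simplex with vertices in this order, K has dimension 3 with simplices:

  0-simplices (5): [v_0], [v_1], [v_2], [v_3], [v_4]
  1-simplices (10): [v_0,v_1], [v_0,v_2], [v_0,v_3], [v_0,v_4], [v_1,v_2], [v_1,v_3], [v_1,v_4], [v_2,v_3], [v_2,v_4], [v_3,v_4]
  2-simplices (10): [v_0,v_1,v_2], [v_0,v_1,v_3], [v_0,v_1,v_4], [v_0,v_2,v_3], [v_0,v_2,v_4], [v_0,v_3,v_4], [v_1,v_2,v_3], [v_1,v_2,v_4], [v_1,v_3,v_4], [v_2,v_3,v_4]
  3-simplices (5): [v_0,v_1,v_2,v_3], [v_0,v_1,v_2,v_4], [v_0,v_1,v_3,v_4], [v_0,v_2,v_3,v_4], [v_1,v_2,v_3,v_4]

so the chain groups are C_0 ≅ Z^5, C_1 ≅ Z^10, C_2 ≅ Z^10, C_3 ≅ Z^5.

∂_1: C_1 → C_0 sends each edge [p,q] (with p < q) to q − p. For instance
  ∂[v_0,v_1] = [v_1] − [v_0].
This gives a 5×10 integer matrix of rank 4; reducing to Smith normal form yields diagonal entries (1,1,1,1).

∂_2: C_2 → C_1 sends each 2-simplex [p,q,r] to [q,r] − [p,r] + [p,q]. For instance
  ∂[v_1,v_2,v_4] = [v_2,v_4] − [v_1,v_4] + [v_1,v_2],
  ∂[v_1,v_3,v_4] = [v_3,v_4] − [v_1,v_4] + [v_1,v_3].
As a 10×10 matrix over Z this has rank 6, with invariant factors (1,1,1,1,1,1).

Boundary ∂_3: C_3 → C_2 sends each 3-simplex σ to the alternating sum Σ_i (−1)^i (σ with its i-th vertex removed). For instance
  ∂[v_0,v_1,v_3,v_4] = [v_1,v_3,v_4] − [v_0,v_3,v_4] + [v_0,v_1,v_4] − [v_0,v_1,v_3],
  ∂[v_0,v_2,v_3,v_4] = [v_2,v_3,v_4] − [v_0,v_3,v_4] + [v_0,v_2,v_4] − [v_0,v_2,v_3].
The resulting 10×5 matrix has rank 4, and its Smith normal form has invariant factors (1,1,1,1).

From H_k ≅ ker(∂_k) / im(∂_{k+1}) we obtain:

  H_0: rank C_0 − rank ∂_1 = 5 − 4 = 1, and the invariant factors of ∂_1 are all 1, so H_0 = Z.
  H_1: rank ker ∂_1 − rank ∂_2 = (10 − 4) − 6 = 0, and the invariant factors of ∂_2 are all 1, so H_1 = 0.
  H_2: rank ker ∂_2 − rank ∂_3 = (10 − 6) − 4 = 0, and the invariant factors of ∂_3 are all 1, so H_2 = 0.
  H_3: rank ker ∂_3 − rank ∂_4 = (5 − 4) − 0 = 1, and there is no ∂_4, so H_3 = Z.

H_0 = Z,  H_1 = 0,  H_2 = 0,  H_3 = Z.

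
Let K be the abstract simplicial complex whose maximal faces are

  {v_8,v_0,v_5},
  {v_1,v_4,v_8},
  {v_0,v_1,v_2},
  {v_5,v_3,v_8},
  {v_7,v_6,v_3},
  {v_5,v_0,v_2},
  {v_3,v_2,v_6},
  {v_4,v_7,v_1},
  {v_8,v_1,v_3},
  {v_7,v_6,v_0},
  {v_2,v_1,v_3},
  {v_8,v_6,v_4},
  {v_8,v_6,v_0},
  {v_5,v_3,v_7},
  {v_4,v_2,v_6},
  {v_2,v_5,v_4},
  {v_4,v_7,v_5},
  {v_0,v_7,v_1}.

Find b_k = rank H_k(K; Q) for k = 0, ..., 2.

b_0 = 1, b_1 = 2, b_2 = 1.

Order the vertices as v_0 < v_1 < v_2 < v_3 < v_4 < v_5 < v_6 < v_7 < v_8. Listing each simplex with vertices in this order, K has dimension 2 with simplices:

  0-simplices (9): [v_0], [v_1], [v_2], [v_3], [v_4], [v_5], [v_6], [v_7], [v_8]
  1-simplices (27): (27 of them)
  2-simplices (18): (18 of them)

giving chain groups C_0 ≅ Z^9, C_1 ≅ Z^27, C_2 ≅ Z^18.

∂_1: C_1 → C_0 sends each edge [p,q] (with p < q) to q − p.
This gives a 9×27 integer matrix of rank 8; reducing to Smith normal form yields diagonal entries (1,1,1,1,1,1,1,1).

∂_2: C_2 → C_1 acts by ∂[p,q,r] = [q,r] − [p,r] + [p,q]. For instance
  ∂[v_3,v_5,v_8] = [v_5,v_8] − [v_3,v_8] + [v_3,v_5],
  ∂[v_0,v_6,v_8] = [v_6,v_8] − [v_0,v_8] + [v_0,v_6].
This gives a 27×18 integer matrix of rank 17; reducing to Smith normal form yields diagonal entries (1,1,1,1,1,1,1,1,1,1,1,1,1,1,1,1,1).

Reading off H_k = ker ∂_k / im ∂_{k+1}:

  H_0: rank C_0 − rank ∂_1 = 9 − 8 = 1, and the invariant factors of ∂_1 are all 1, so H_0 = Z.
  H_1: rank ker ∂_1 − rank ∂_2 = (27 − 8) − 17 = 2, and the invariant factors of ∂_2 are all 1, so H_1 = Z^2.
  H_2: rank ker ∂_2 − rank ∂_3 = (18 − 17) − 0 = 1, and there is no ∂_3, so H_2 = Z.

Hence the Betti numbers are b_0 = 1, b_1 = 2, b_2 = 1.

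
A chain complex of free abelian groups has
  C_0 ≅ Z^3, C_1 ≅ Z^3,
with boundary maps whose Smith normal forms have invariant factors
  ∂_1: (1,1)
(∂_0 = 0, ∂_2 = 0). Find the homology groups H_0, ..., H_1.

H_0: b_0 = 3 − 0 − 2 = 1; torsion from ∂_1 factors > 1: none. So H_0 = Z.
H_1: b_1 = 3 − 2 − 0 = 1; torsion from ∂_2 factors > 1: none. So H_1 = Z.

H_0 = Z,  H_1 = Z.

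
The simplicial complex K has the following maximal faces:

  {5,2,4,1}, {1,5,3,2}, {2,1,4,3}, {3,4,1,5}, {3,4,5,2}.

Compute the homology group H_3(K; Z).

H_3 ≅ Z.

Fix the vertex order 1 < 2 < 3 < 4 < 5 and write every simplex with vertices in increasing order. Then dim K = 3 and the simplices of K are:

  0-simplices (5): [1], [2], [3], [4], [5]
  1-simplices (10): [1,2], [1,3], [1,4], [1,5], [2,3], [2,4], [2,5], [3,4], [3,5], [4,5]
  2-simplices (10): [1,2,3], [1,2,4], [1,2,5], [1,3,4], [1,3,5], [1,4,5], [2,3,4], [2,3,5], [2,4,5], [3,4,5]
  3-simplices (5): [1,2,3,4], [1,2,3,5], [1,2,4,5], [1,3,4,5], [2,3,4,5]

Hence C_0 ≅ Z^5, C_1 ≅ Z^10, C_2 ≅ Z^10, C_3 ≅ Z^5.

∂_1: C_1 → C_0 is given by ∂[p,q] = [q] − [p]. For instance
  ∂[3,4] = [4] − [3].
The resulting 5×10 matrix has rank 4, and its Smith normal form has invariant factors (1,1,1,1).

Boundary ∂_2: C_2 → C_1 sends each 2-simplex [p,q,r] to [q,r] − [p,r] + [p,q]. For instance
  ∂[1,2,4] = [2,4] − [1,4] + [1,2],
  ∂[1,3,5] = [3,5] − [1,5] + [1,3].
The resulting 10×10 matrix has rank 6, and its Smith normal form has invariant factors (1,1,1,1,1,1).

∂_3: C_3 → C_2 sends each 3-simplex σ to the alternating sum Σ_i (−1)^i (σ with its i-th vertex removed). For instance
  ∂[1,3,4,5] = [3,4,5] − [1,4,5] + [1,3,5] − [1,3,4],
  ∂[1,2,4,5] = [2,4,5] − [1,4,5] + [1,2,5] − [1,2,4].
The 10×5 boundary matrix has rank 4 and Smith normal form diag(1,1,1,1).

Now H_k = ker ∂_k / im ∂_{k+1}, so:

  H_3: rank ker ∂_3 − rank ∂_4 = (5 − 4) − 0 = 1, and there is no ∂_4, so H_3 = Z.

(K is a triangulation of the 3-sphere S^3.)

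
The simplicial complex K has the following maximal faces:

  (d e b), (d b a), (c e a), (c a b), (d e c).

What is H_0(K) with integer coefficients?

H_0 = Z.

Order the vertices as a < b < c < d < e. Listing each simplex with vertices in this order, K has dimension 2 with simplices:

  0-simplices (5): a, b, c, d, e
  1-simplices (10): ab, ac, ad, ae, bc, bd, be, cd, ce, de
  2-simplices (5): abc, abd, ace, bde, cde

Hence C_0 ≅ Z^5, C_1 ≅ Z^10, C_2 ≅ Z^5.

∂_1: C_1 → C_0 maps an edge to its endpoints' difference, ∂[p,q] = q − p. For instance
  ∂ab = b − a.
The 5×10 boundary matrix has rank 4 and Smith normal form diag(1,1,1,1).

∂_2: C_2 → C_1 maps a triangle to the signed sum of its edges. For instance
  ∂abd = bd − ad + ab,
  ∂bde = de − be + bd.
As a 10×5 matrix over Z this has rank 5, with invariant factors (1,1,1,1,1).

From H_k ≅ ker(∂_k) / im(∂_{k+1}) we obtain:

  H_0: rank C_0 − rank ∂_1 = 5 − 4 = 1, and the invariant factors of ∂_1 are all 1, so H_0 ≅ Z.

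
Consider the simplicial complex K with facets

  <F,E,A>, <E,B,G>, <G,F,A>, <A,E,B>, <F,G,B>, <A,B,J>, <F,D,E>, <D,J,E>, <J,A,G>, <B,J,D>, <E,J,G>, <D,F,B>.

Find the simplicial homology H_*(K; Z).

H_0 = Z,  H_1 = Z/2Z,  H_2 = 0.

Take the total order A < B < D < E < F < G < J on the vertex set. Then K (dimension 2) consists of the simplices:

  0-simplices (7): A, B, D, E, F, G, J
  1-simplices (18): AB, AE, AF, AG, AJ, BD, BE, BF, BG, BJ, DE, DF, DJ, EF, EG, EJ, FG, GJ
  2-simplices (12): ABE, ABJ, AEF, AFG, AGJ, BDF, BDJ, BEG, BFG, DEF, DEJ, EGJ

giving chain groups C_0 ≅ Z^7, C_1 ≅ Z^18, C_2 ≅ Z^12.

The boundary map ∂_1: C_1 → C_0 maps an edge to its endpoints' difference, ∂[p,q] = q − p. For instance
  ∂BF = F − B.
As a 7×18 matrix over Z this has rank 6, with invariant factors (1,1,1,1,1,1).

Boundary ∂_2: C_2 → C_1 acts by ∂[p,q,r] = [q,r] − [p,r] + [p,q]. For instance
  ∂BDJ = DJ − BJ + BD,
  ∂DEF = EF − DF + DE.
The 18×12 boundary matrix has rank 12 and Smith normal form diag(1,1,1,1,1,1,1,1,1,1,1,2).

Reading off H_k = ker ∂_k / im ∂_{k+1}:

  H_0: rank C_0 − rank ∂_1 = 7 − 6 = 1, and the invariant factors of ∂_1 are all 1, so H_0 ≅ Z.
  H_1: rank ker ∂_1 − rank ∂_2 = (18 − 6) − 12 = 0, and ∂_2 has invariant factor 2 > 1, so H_1 ≅ Z/2Z.
  H_2: rank ker ∂_2 − rank ∂_3 = (12 − 12) − 0 = 0, and there is no ∂_3, so H_2 ≅ 0.

As a check, the Euler characteristic is 7 − 18 + 12 = 1, which agrees with 1 − 0 + 0 = 1.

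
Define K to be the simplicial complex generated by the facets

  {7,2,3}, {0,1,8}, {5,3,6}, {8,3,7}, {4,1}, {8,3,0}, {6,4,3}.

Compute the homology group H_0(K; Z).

H_0 ≅ Z.

Order the vertices as 0 < 1 < 2 < 3 < 4 < 5 < 6 < 7 < 8. Listing each simplex with vertices in this order, K has dimension 2 with simplices:

  0-simplices (9): [0], [1], [2], [3], [4], [5], [6], [7], [8]
  1-simplices (15): [0,1], [0,3], [0,8], [1,4], [1,8], [2,3], [2,7], [3,4], [3,5], [3,6], [3,7], [3,8], [4,6], [5,6], [7,8]
  2-simplices (6): [0,1,8], [0,3,8], [2,3,7], [3,4,6], [3,5,6], [3,7,8]

giving chain groups C_0 ≅ Z^9, C_1 ≅ Z^15, C_2 ≅ Z^6.

∂_1: C_1 → C_0 is given by ∂[p,q] = [q] − [p]. For instance
  ∂[2,7] = [7] − [2].
As a 9×15 matrix over Z this has rank 8, with invariant factors (1,1,1,1,1,1,1,1).

The boundary map ∂_2: C_2 → C_1 sends each 2-simplex [p,q,r] to [q,r] − [p,r] + [p,q]. For instance
  ∂[2,3,7] = [3,7] − [2,7] + [2,3],
  ∂[0,1,8] = [1,8] − [0,8] + [0,1].
As a 15×6 matrix over Z this has rank 6, with invariant factors (1,1,1,1,1,1).

Now H_k = ker ∂_k / im ∂_{k+1}, so:

  H_0: rank C_0 − rank ∂_1 = 9 − 8 = 1, and the invariant factors of ∂_1 are all 1, so H_0 = Z.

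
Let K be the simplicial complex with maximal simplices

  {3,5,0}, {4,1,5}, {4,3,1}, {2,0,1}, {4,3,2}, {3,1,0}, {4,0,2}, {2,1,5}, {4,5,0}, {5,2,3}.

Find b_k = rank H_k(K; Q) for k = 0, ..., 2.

Take the total order 0 < 1 < 2 < 3 < 4 < 5 on the vertex set. Then K (dimension 2) consists of the simplices:

  0-simplices (6): [0], [1], [2], [3], [4], [5]
  1-simplices (15): [0,1], [0,2], [0,3], [0,4], [0,5], [1,2], [1,3], [1,4], [1,5], [2,3], [2,4], [2,5], [3,4], [3,5], [4,5]
  2-simplices (10): [0,1,2], [0,1,3], [0,2,4], [0,3,5], [0,4,5], [1,2,5], [1,3,4], [1,4,5], [2,3,4], [2,3,5]

so the chain groups are C_0 ≅ Z^6, C_1 ≅ Z^15, C_2 ≅ Z^10.

The boundary map ∂_1: C_1 → C_0 is given by ∂[p,q] = [q] − [p].
As a 6×15 matrix over Z this has rank 5, with invariant factors (1,1,1,1,1).

∂_2: C_2 → C_1 sends each 2-simplex [p,q,r] to [q,r] − [p,r] + [p,q]. For instance
  ∂[2,3,4] = [3,4] − [2,4] + [2,3],
  ∂[2,3,5] = [3,5] − [2,5] + [2,3].
The 15×10 boundary matrix has rank 10 and Smith normal form diag(1,1,1,1,1,1,1,1,1,2).

Computing H_k = (kernel of ∂_k) / (image of ∂_{k+1}):

  H_0: rank C_0 − rank ∂_1 = 6 − 5 = 1, and the invariant factors of ∂_1 are all 1, so H_0 = Z.
  H_1: rank ker ∂_1 − rank ∂_2 = (15 − 5) − 10 = 0, and ∂_2 has invariant factor 2 > 1, so H_1 = Z_2.
  H_2: rank ker ∂_2 − rank ∂_3 = (10 − 10) − 0 = 0, and there is no ∂_3, so H_2 = 0.

(K is a triangulation of the real projective plane RP^2.)

Hence the Betti numbers are b_0 = 1, b_1 = 0, b_2 = 0.

b_0 = 1, b_1 = 0, b_2 = 0.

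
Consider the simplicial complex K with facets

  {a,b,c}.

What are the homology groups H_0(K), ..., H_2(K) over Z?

H_0 = Z,  H_1 = 0,  H_2 = 0.

Fix the vertex order a < b < c and write every simplex with vertices in increasing order. Then dim K = 2 and the simplices of K are:

  0-simplices (3): a, b, c
  1-simplices (3): ab, ac, bc
  2-simplices (1): abc

giving chain groups C_0 ≅ Z^3, C_1 ≅ Z^3, C_2 ≅ Z^1.

The boundary map ∂_1: C_1 → C_0 sends each edge [p,q] (with p < q) to q − p.
This gives a 3×3 integer matrix of rank 2; reducing to Smith normal form yields diagonal entries (1,1).

Boundary ∂_2: C_2 → C_1 maps a triangle to the signed sum of its edges. For instance
  ∂abc = bc − ac + ab.
As a 3×1 matrix over Z this has rank 1, with invariant factors (1).

From H_k ≅ ker(∂_k) / im(∂_{k+1}) we obtain:

  H_0: rank C_0 − rank ∂_1 = 3 − 2 = 1, and the invariant factors of ∂_1 are all 1, so H_0 = Z.
  H_1: rank ker ∂_1 − rank ∂_2 = (3 − 2) − 1 = 0, and the invariant factors of ∂_2 are all 1, so H_1 = 0.
  H_2: rank ker ∂_2 − rank ∂_3 = (1 − 1) − 0 = 0, and there is no ∂_3, so H_2 = 0.

As a check, the Euler characteristic is 3 − 3 + 1 = 1, which agrees with 1 − 0 + 0 = 1.
(K is a triangulation of the 2-simplex.)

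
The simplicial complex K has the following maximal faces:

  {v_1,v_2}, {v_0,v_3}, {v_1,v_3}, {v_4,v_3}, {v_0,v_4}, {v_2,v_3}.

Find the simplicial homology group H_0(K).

H_0 ≅ Z.

Take the total order v_0 < v_1 < v_2 < v_3 < v_4 on the vertex set. Then K (dimension 1) consists of the simplices:

  0-simplices (5): [v_0], [v_1], [v_2], [v_3], [v_4]
  1-simplices (6): [v_0,v_3], [v_0,v_4], [v_1,v_2], [v_1,v_3], [v_2,v_3], [v_3,v_4]

giving chain groups C_0 ≅ Z^5, C_1 ≅ Z^6.

∂_1: C_1 → C_0 maps an edge to its endpoints' difference, ∂[p,q] = q − p. For instance
  ∂[v_2,v_3] = [v_3] − [v_2].
The 5×6 boundary matrix has rank 4 and Smith normal form diag(1,1,1,1).

From H_k ≅ ker(∂_k) / im(∂_{k+1}) we obtain:

  H_0: rank C_0 − rank ∂_1 = 5 − 4 = 1, and the invariant factors of ∂_1 are all 1, so H_0 = Z.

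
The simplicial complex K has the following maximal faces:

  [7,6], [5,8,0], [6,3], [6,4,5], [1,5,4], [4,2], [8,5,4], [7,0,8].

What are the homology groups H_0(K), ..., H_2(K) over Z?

Order the vertices as 0 < 1 < 2 < 3 < 4 < 5 < 6 < 7 < 8. Listing each simplex with vertices in this order, K has dimension 2 with simplices:

  0-simplices (9): [0], [1], [2], [3], [4], [5], [6], [7], [8]
  1-simplices (14): [0,5], [0,7], [0,8], [1,4], [1,5], [2,4], [3,6], [4,5], [4,6], [4,8], [5,6], [5,8], [6,7], [7,8]
  2-simplices (5): [0,5,8], [0,7,8], [1,4,5], [4,5,6], [4,5,8]

so the chain groups are C_0 ≅ Z^9, C_1 ≅ Z^14, C_2 ≅ Z^5.

Boundary ∂_1: C_1 → C_0 is given by ∂[p,q] = [q] − [p]. For instance
  ∂[4,8] = [8] − [4].
This gives a 9×14 integer matrix of rank 8; reducing to Smith normal form yields diagonal entries (1,1,1,1,1,1,1,1).

Boundary ∂_2: C_2 → C_1 maps a triangle to the signed sum of its edges. For instance
  ∂[0,7,8] = [7,8] − [0,8] + [0,7],
  ∂[1,4,5] = [4,5] − [1,5] + [1,4].
This gives a 14×5 integer matrix of rank 5; reducing to Smith normal form yields diagonal entries (1,1,1,1,1).

Reading off H_k = ker ∂_k / im ∂_{k+1}:

  H_0: rank C_0 − rank ∂_1 = 9 − 8 = 1, and the invariant factors of ∂_1 are all 1, so H_0 ≅ Z.
  H_1: rank ker ∂_1 − rank ∂_2 = (14 − 8) − 5 = 1, and the invariant factors of ∂_2 are all 1, so H_1 ≅ Z.
  H_2: rank ker ∂_2 − rank ∂_3 = (5 − 5) − 0 = 0, and there is no ∂_3, so H_2 ≅ 0.

H_0 = Z,  H_1 = Z,  H_2 = 0.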